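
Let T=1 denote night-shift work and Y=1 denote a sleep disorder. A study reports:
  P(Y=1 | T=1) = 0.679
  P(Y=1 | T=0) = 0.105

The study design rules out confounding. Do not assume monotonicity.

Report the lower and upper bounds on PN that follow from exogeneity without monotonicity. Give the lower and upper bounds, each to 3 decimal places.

Let p₁ = 0.679, p₀ = 0.105.
Under exogeneity alone the bounds on PN are max{0,(p₁−p₀)/p₁} ≤ PN ≤ min{1,(1−p₀)/p₁}.
  lower = (p₁ − p₀)/p₁ = 0.574 / 0.679 ≈ 0.8454
  upper = min{1, (1 − p₀)/p₁} = 0.895 / 0.679 ≈ 1.3181 → capped at 1

0.845 ≤ PN ≤ 1.000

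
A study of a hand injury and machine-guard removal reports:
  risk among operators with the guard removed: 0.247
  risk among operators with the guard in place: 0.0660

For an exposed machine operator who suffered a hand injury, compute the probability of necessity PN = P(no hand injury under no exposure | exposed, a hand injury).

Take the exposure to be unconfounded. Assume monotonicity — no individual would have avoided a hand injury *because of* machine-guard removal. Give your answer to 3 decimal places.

Let p₁ = 0.247, p₀ = 0.066.
Under exogeneity and monotonicity, PN = (p₁ − p₀) / p₁.
PN = (0.247 − 0.066) / 0.247 = 0.181 / 0.247 ≈ 0.7328

PN ≈ 0.733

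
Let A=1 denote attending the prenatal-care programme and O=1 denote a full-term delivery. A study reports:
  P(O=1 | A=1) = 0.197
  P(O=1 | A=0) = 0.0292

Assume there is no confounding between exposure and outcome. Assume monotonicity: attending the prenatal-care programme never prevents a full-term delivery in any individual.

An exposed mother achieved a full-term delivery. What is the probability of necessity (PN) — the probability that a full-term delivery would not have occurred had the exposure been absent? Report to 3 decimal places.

Let p₁ = 0.197, p₀ = 0.0292.
Under exogeneity and monotonicity, PN = (p₁ − p₀) / p₁.
PN = (0.197 − 0.0292) / 0.197 = 0.1678 / 0.197 ≈ 0.8518

PN ≈ 0.852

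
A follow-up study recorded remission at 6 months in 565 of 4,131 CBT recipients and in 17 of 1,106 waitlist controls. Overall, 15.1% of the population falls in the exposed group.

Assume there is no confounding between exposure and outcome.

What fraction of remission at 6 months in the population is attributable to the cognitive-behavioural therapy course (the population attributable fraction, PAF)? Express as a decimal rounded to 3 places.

PAF ≈ 0.544

p₁ = P(outcome | exposed) = 565/4131 = 0.13677
p₀ = P(outcome | unexposed) = 17/1106 = 0.015371
Overall risk P(Y=1) = π·p₁ + (1−π)·p₀ = 0.151×0.13677 + 0.849×0.015371 = 0.033702.
Under exogeneity, PAF = [P(Y=1) − p₀] / P(Y=1).
PAF = (0.033702 − 0.015371) / 0.033702 ≈ 0.5439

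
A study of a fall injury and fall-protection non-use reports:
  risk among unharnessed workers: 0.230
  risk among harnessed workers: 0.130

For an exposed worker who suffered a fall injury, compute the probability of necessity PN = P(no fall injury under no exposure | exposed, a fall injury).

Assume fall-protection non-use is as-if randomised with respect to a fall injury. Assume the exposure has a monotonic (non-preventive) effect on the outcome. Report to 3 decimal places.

Let p₁ = 0.23, p₀ = 0.13.
Under exogeneity and monotonicity, PN = (p₁ − p₀) / p₁.
PN = (0.23 − 0.13) / 0.23 = 0.1 / 0.23 ≈ 0.4348

PN ≈ 0.435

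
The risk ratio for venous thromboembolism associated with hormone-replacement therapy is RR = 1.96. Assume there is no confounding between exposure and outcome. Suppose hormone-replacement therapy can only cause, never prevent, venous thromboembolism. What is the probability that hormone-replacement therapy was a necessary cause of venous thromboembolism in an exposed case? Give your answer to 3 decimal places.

PN ≈ 0.490

Under exogeneity and monotonicity, PN = (RR − 1) / RR = 1 − 1/RR.
PN = (1.96 − 1) / 1.96 = 0.96 / 1.96 ≈ 0.4898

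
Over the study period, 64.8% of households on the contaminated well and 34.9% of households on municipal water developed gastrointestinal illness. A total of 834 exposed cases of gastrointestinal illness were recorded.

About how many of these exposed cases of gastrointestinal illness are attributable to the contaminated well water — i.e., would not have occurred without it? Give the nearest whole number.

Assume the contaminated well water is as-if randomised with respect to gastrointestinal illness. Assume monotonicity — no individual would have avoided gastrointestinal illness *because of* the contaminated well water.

about 385 cases

p₁ = 0.648, p₀ = 0.349.
PN = (p₁ − p₀)/p₁ = (0.648 − 0.349) / 0.648 ≈ 0.46142.
Attributable cases ≈ PN × (exposed cases) = 0.46142 × 834 ≈ 384.82.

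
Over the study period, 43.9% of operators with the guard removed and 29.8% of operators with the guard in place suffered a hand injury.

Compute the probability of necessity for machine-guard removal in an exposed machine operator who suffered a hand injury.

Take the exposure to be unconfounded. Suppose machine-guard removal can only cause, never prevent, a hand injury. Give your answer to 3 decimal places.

p₁ = 0.439, p₀ = 0.298.
Under exogeneity and monotonicity, PN = (p₁ − p₀) / p₁.
PN = (0.439 − 0.298) / 0.439 = 0.141 / 0.439 ≈ 0.3212

PN ≈ 0.321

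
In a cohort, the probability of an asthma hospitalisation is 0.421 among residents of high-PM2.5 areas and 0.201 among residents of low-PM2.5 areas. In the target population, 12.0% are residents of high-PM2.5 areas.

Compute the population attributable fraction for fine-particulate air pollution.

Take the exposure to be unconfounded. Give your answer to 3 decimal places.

Let p₁ = 0.421, p₀ = 0.201.
Overall risk P(Y=1) = π·p₁ + (1−π)·p₀ = 0.12×0.421 + 0.88×0.201 = 0.2274.
Under exogeneity, PAF = [P(Y=1) − p₀] / P(Y=1).
PAF = (0.2274 − 0.201) / 0.2274 ≈ 0.1161

PAF ≈ 0.116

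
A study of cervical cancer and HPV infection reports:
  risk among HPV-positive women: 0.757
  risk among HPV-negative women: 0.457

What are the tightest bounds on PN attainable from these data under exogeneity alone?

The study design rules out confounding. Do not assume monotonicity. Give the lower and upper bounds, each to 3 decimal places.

0.396 ≤ PN ≤ 0.717

Let p₁ = 0.757, p₀ = 0.457.
Under exogeneity alone the bounds on PN are max{0,(p₁−p₀)/p₁} ≤ PN ≤ min{1,(1−p₀)/p₁}.
  lower = (p₁ − p₀)/p₁ = 0.3 / 0.757 ≈ 0.3963
  upper = min{1, (1 − p₀)/p₁} = 0.543 / 0.757 ≈ 0.7173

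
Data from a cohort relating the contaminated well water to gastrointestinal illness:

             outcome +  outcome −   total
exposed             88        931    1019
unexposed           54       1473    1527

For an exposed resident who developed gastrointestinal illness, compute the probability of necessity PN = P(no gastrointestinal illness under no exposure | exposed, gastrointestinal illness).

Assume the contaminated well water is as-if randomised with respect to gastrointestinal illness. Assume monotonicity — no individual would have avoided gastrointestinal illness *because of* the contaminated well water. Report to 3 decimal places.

p₁ = P(outcome | exposed) = 88/1019 = 0.086359
p₀ = P(outcome | unexposed) = 54/1527 = 0.035363
Under exogeneity and monotonicity, PN = (p₁ − p₀) / p₁.
PN = (0.086359 − 0.035363) / 0.086359 = 0.050996 / 0.086359 ≈ 0.5905

PN ≈ 0.591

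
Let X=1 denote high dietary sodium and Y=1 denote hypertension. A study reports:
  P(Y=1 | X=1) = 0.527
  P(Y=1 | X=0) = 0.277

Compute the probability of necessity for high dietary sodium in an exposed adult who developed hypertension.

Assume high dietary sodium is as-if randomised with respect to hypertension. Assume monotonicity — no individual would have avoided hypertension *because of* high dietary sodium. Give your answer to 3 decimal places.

Let p₁ = 0.527, p₀ = 0.277.
Under exogeneity and monotonicity, PN = (p₁ − p₀) / p₁.
PN = (0.527 − 0.277) / 0.527 = 0.25 / 0.527 ≈ 0.4744

PN ≈ 0.474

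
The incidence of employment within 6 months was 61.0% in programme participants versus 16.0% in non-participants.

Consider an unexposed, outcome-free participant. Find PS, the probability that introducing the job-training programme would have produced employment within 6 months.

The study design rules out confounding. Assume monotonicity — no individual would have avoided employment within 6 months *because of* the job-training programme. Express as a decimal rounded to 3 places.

p₁ = 0.61, p₀ = 0.16.
Under exogeneity and monotonicity, PS = (p₁ − p₀) / (1 − p₀).
PS = (0.61 − 0.16) / (1 − 0.16) = 0.45 / 0.84 ≈ 0.5357

PS ≈ 0.536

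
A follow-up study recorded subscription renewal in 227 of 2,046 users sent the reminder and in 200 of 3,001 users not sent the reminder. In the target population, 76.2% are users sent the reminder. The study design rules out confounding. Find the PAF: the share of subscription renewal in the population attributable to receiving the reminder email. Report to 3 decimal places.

p₁ = P(outcome | exposed) = 227/2046 = 0.11095
p₀ = P(outcome | unexposed) = 200/3001 = 0.066644
Overall risk P(Y=1) = π·p₁ + (1−π)·p₀ = 0.762×0.11095 + 0.238×0.066644 = 0.1004.
Under exogeneity, PAF = [P(Y=1) − p₀] / P(Y=1).
PAF = (0.1004 − 0.066644) / 0.1004 ≈ 0.3362

PAF ≈ 0.336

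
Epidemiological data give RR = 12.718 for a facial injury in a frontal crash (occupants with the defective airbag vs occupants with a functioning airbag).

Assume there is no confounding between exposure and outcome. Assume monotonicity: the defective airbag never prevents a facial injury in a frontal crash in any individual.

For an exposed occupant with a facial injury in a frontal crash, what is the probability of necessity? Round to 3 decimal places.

PN ≈ 0.921

Under exogeneity and monotonicity, PN = (RR − 1) / RR = 1 − 1/RR.
PN = (12.718 − 1) / 12.718 = 11.72 / 12.718 ≈ 0.9214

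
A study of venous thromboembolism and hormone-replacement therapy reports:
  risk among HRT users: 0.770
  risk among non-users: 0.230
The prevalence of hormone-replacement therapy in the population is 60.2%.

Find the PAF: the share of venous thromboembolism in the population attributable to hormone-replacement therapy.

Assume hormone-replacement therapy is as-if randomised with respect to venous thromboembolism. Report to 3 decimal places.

PAF ≈ 0.586

Let p₁ = 0.77, p₀ = 0.23.
Overall risk P(Y=1) = π·p₁ + (1−π)·p₀ = 0.602×0.77 + 0.398×0.23 = 0.55508.
Under exogeneity, PAF = [P(Y=1) − p₀] / P(Y=1).
PAF = (0.55508 − 0.23) / 0.55508 ≈ 0.5856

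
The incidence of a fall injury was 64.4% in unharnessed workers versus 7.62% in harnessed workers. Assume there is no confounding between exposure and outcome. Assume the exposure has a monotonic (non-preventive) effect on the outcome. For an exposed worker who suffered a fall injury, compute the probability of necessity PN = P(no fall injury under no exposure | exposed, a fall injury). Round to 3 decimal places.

p₁ = 0.644, p₀ = 0.0762.
Under exogeneity and monotonicity, PN = (p₁ − p₀) / p₁.
PN = (0.644 − 0.0762) / 0.644 = 0.5678 / 0.644 ≈ 0.8817

PN ≈ 0.882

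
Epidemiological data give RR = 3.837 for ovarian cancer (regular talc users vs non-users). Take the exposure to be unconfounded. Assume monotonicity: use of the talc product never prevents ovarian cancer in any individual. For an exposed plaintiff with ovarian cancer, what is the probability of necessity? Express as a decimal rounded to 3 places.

PN ≈ 0.739

Under exogeneity and monotonicity, PN = (RR − 1) / RR = 1 − 1/RR.
PN = (3.837 − 1) / 3.837 = 2.837 / 3.837 ≈ 0.7394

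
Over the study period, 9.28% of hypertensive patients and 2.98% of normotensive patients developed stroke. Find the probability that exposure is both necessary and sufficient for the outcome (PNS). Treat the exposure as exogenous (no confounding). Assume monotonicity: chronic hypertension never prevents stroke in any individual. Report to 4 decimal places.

PNS ≈ 0.0630

p₁ = 0.0928, p₀ = 0.0298.
Under exogeneity and monotonicity, PNS = p₁ − p₀.
PNS = 0.0928 − 0.0298 = 0.063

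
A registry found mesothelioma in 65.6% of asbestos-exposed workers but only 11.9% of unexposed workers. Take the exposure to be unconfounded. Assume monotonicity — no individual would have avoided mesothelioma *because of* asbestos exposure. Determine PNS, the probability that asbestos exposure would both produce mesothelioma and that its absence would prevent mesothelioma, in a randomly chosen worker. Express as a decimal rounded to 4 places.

PNS ≈ 0.5370

p₁ = 0.656, p₀ = 0.119.
Under exogeneity and monotonicity, PNS = p₁ − p₀.
PNS = 0.656 − 0.119 = 0.537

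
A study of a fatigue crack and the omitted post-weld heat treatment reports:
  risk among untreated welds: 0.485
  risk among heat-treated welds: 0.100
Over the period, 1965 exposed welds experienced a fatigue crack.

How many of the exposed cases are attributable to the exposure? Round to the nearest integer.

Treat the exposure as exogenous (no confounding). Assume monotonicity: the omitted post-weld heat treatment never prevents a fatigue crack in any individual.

about 1560 cases

Let p₁ = 0.485, p₀ = 0.1.
PN = (p₁ − p₀)/p₁ = (0.485 − 0.1) / 0.485 ≈ 0.79381.
Attributable cases ≈ PN × (exposed cases) = 0.79381 × 1965 ≈ 1559.85.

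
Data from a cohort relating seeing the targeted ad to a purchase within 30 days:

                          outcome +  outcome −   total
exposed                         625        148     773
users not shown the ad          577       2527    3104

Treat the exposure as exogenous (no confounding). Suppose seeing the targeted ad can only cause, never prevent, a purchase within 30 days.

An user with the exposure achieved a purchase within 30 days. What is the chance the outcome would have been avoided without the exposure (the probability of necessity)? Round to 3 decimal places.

p₁ = P(outcome | exposed) = 625/773 = 0.80854
p₀ = P(outcome | unexposed) = 577/3104 = 0.18589
Under exogeneity and monotonicity, PN = (p₁ − p₀)/p₁.
PN = (0.80854 − 0.18589) / 0.80854 ≈ 0.7701

PN ≈ 0.770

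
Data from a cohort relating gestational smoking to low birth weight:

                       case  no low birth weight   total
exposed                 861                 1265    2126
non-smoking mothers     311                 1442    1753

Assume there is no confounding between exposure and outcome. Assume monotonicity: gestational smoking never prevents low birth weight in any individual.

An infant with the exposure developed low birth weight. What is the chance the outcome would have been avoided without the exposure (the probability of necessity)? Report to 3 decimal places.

PN ≈ 0.562

p₁ = P(outcome | exposed) = 861/2126 = 0.40499
p₀ = P(outcome | unexposed) = 311/1753 = 0.17741
Under exogeneity and monotonicity, PN = (p₁ − p₀) / p₁.
PN = (0.40499 − 0.17741) / 0.40499 = 0.22758 / 0.40499 ≈ 0.5619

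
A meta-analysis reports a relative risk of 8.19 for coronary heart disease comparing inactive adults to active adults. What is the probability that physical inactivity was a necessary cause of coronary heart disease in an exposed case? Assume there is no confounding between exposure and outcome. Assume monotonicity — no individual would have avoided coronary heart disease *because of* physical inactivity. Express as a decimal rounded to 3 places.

PN ≈ 0.878

Under exogeneity and monotonicity, PN = (RR − 1) / RR = 1 − 1/RR.
PN = (8.19 − 1) / 8.19 = 7.19 / 8.19 ≈ 0.8779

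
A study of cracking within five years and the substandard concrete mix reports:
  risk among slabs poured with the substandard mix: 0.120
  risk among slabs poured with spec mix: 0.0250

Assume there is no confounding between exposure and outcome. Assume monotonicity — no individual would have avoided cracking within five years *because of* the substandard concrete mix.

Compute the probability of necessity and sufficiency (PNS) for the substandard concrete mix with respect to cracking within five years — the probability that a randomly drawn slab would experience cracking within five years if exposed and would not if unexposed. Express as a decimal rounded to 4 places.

PNS ≈ 0.0950

Let p₁ = 0.12, p₀ = 0.025.
Under exogeneity and monotonicity, PNS = p₁ − p₀.
PNS = 0.12 − 0.025 = 0.095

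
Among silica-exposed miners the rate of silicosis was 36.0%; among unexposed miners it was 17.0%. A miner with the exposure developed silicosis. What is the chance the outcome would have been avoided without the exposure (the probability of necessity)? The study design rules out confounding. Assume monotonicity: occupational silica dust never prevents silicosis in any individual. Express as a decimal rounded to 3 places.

p₁ = 0.36, p₀ = 0.17.
Under exogeneity and monotonicity, PN = (p₁ − p₀) / p₁.
PN = (0.36 − 0.17) / 0.36 = 0.19 / 0.36 ≈ 0.5278

PN ≈ 0.528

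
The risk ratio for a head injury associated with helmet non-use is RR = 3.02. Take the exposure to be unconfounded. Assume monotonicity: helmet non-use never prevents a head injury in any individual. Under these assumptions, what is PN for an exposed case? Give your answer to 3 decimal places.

PN ≈ 0.669

Under exogeneity and monotonicity, PN = (RR − 1) / RR = 1 − 1/RR.
PN = (3.02 − 1) / 3.02 = 2.02 / 3.02 ≈ 0.6689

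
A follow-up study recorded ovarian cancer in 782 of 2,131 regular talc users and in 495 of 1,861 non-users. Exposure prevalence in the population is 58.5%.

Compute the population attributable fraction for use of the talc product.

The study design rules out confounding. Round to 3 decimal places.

p₁ = P(outcome | exposed) = 782/2131 = 0.36696
p₀ = P(outcome | unexposed) = 495/1861 = 0.26599
Overall risk P(Y=1) = π·p₁ + (1−π)·p₀ = 0.585×0.36696 + 0.415×0.26599 = 0.32506.
Under exogeneity, PAF = [P(Y=1) − p₀] / P(Y=1).
PAF = (0.32506 − 0.26599) / 0.32506 ≈ 0.1817

PAF ≈ 0.182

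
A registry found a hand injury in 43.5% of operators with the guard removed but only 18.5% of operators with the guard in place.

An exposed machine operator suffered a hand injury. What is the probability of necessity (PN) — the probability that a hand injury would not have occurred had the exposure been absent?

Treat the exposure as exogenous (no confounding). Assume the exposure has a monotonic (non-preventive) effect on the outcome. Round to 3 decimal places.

p₁ = 0.435, p₀ = 0.185.
Under exogeneity and monotonicity, PN = (p₁ − p₀) / p₁.
PN = (0.435 − 0.185) / 0.435 = 0.25 / 0.435 ≈ 0.5747

PN ≈ 0.575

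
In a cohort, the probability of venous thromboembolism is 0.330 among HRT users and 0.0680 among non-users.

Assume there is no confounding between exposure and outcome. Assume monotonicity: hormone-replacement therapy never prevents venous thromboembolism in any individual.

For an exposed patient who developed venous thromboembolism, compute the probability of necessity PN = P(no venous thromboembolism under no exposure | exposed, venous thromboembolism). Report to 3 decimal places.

Let p₁ = 0.33, p₀ = 0.068.
Under exogeneity and monotonicity, PN = (p₁ − p₀) / p₁.
PN = (0.33 − 0.068) / 0.33 = 0.262 / 0.33 ≈ 0.7939

PN ≈ 0.794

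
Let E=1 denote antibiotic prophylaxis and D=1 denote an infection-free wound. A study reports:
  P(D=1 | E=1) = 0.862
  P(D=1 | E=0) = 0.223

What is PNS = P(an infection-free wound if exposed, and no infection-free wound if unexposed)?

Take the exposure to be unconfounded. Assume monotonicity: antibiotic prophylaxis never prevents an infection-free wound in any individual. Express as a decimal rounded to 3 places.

Let p₁ = 0.862, p₀ = 0.223.
Under exogeneity and monotonicity, PNS = p₁ − p₀.
PNS = 0.862 − 0.223 = 0.639

PNS ≈ 0.639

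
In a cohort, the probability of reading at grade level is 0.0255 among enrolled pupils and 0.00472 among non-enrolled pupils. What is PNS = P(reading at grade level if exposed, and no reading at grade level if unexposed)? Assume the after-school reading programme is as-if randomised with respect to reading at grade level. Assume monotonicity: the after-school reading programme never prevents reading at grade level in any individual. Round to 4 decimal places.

Let p₁ = 0.0255, p₀ = 0.00472.
Under exogeneity and monotonicity, PNS = p₁ − p₀.
PNS = 0.0255 − 0.00472 = 0.02078

PNS ≈ 0.0208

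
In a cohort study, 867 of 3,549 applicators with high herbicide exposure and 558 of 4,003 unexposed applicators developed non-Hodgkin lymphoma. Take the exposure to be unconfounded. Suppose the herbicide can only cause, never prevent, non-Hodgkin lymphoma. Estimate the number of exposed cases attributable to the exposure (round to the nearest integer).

about 372 cases

p₁ = P(outcome | exposed) = 867/3549 = 0.24429
p₀ = P(outcome | unexposed) = 558/4003 = 0.1394
PN = (p₁ − p₀)/p₁ = (0.24429 − 0.1394) / 0.24429 ≈ 0.42940.
Attributable cases ≈ PN × (exposed cases) = 0.42940 × 867 ≈ 372.29.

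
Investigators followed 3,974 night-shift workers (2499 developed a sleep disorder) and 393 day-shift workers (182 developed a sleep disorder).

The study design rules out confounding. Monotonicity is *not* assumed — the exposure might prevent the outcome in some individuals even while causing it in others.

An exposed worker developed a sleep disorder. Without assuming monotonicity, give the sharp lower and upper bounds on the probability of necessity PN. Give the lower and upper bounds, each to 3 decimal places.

0.264 ≤ PN ≤ 0.854

p₁ = P(outcome | exposed) = 2499/3974 = 0.62884
p₀ = P(outcome | unexposed) = 182/393 = 0.4631
Under exogeneity alone the bounds on PN are max{0,(p₁−p₀)/p₁} ≤ PN ≤ min{1,(1−p₀)/p₁}.
  lower = (p₁ − p₀)/p₁ = 0.16573 / 0.62884 ≈ 0.2636
  upper = min{1, (1 − p₀)/p₁} = 0.5369 / 0.62884 ≈ 0.8538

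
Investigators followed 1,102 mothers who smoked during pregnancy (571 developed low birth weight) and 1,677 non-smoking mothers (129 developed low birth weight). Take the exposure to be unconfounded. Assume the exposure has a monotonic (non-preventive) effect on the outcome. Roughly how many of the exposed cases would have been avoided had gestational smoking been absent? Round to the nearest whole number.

about 486 cases

p₁ = P(outcome | exposed) = 571/1102 = 0.51815
p₀ = P(outcome | unexposed) = 129/1677 = 0.076923
PN = (p₁ − p₀)/p₁ = (0.51815 − 0.076923) / 0.51815 ≈ 0.85154.
Attributable cases ≈ PN × (exposed cases) = 0.85154 × 571 ≈ 486.23.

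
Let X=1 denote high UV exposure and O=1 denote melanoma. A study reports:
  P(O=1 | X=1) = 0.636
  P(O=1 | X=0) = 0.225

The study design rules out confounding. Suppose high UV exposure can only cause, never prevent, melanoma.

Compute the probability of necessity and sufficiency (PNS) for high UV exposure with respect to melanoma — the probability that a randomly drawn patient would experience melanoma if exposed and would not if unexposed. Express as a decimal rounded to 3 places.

Let p₁ = 0.636, p₀ = 0.225.
Under exogeneity and monotonicity, PNS = p₁ − p₀.
PNS = 0.636 − 0.225 = 0.411

PNS ≈ 0.411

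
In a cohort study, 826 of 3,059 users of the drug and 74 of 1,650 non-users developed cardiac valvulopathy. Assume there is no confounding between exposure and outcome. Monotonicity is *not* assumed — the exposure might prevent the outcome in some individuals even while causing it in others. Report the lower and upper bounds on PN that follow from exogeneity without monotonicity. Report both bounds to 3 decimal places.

p₁ = P(outcome | exposed) = 826/3059 = 0.27002
p₀ = P(outcome | unexposed) = 74/1650 = 0.044848
Under exogeneity alone the bounds on PN are max{0,(p₁−p₀)/p₁} ≤ PN ≤ min{1,(1−p₀)/p₁}.
  lower = (p₁ − p₀)/p₁ = 0.22517 / 0.27002 ≈ 0.8339
  upper = min{1, (1 − p₀)/p₁} = 0.95515 / 0.27002 ≈ 3.5373 → capped at 1

0.834 ≤ PN ≤ 1.000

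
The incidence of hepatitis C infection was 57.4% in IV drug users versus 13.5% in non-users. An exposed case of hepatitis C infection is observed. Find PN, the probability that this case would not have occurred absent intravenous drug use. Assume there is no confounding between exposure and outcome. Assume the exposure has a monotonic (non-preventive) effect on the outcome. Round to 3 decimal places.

PN ≈ 0.765

p₁ = 0.574, p₀ = 0.135.
Under exogeneity and monotonicity, PN = (p₁ − p₀) / p₁.
PN = (0.574 − 0.135) / 0.574 = 0.439 / 0.574 ≈ 0.7648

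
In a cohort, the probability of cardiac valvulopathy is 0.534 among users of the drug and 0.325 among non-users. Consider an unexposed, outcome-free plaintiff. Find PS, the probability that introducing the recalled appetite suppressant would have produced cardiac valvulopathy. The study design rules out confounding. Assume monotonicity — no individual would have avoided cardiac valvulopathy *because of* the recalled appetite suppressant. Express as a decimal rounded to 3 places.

Let p₁ = 0.534, p₀ = 0.325.
Under exogeneity and monotonicity, PS = (p₁ − p₀) / (1 − p₀).
PS = (0.534 − 0.325) / (1 − 0.325) = 0.209 / 0.675 ≈ 0.3096

PS ≈ 0.310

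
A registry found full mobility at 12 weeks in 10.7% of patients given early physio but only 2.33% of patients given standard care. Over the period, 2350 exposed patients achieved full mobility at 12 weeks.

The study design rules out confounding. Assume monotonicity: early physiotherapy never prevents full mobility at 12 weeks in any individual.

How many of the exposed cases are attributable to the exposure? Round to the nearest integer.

p₁ = 0.107, p₀ = 0.0233.
PN = (p₁ − p₀)/p₁ = (0.107 − 0.0233) / 0.107 ≈ 0.78224.
Attributable cases ≈ PN × (exposed cases) = 0.78224 × 2350 ≈ 1838.27.

about 1838 cases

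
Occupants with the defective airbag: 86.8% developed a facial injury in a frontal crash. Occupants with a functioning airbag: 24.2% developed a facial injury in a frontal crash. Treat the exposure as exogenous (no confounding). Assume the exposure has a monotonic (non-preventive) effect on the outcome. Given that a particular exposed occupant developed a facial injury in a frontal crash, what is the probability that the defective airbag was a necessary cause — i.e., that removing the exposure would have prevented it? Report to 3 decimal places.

PN ≈ 0.721

p₁ = 0.868, p₀ = 0.242.
Under exogeneity and monotonicity, PN = (p₁ − p₀) / p₁.
PN = (0.868 − 0.242) / 0.868 = 0.626 / 0.868 ≈ 0.7212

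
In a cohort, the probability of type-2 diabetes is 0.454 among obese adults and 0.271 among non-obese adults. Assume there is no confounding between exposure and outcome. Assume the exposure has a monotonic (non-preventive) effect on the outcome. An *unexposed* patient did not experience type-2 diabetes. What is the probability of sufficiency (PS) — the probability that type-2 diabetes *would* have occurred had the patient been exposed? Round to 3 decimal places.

PS ≈ 0.251

Let p₁ = 0.454, p₀ = 0.271.
Under exogeneity and monotonicity, PS = (p₁ − p₀) / (1 − p₀).
PS = (0.454 − 0.271) / (1 − 0.271) = 0.183 / 0.729 ≈ 0.2510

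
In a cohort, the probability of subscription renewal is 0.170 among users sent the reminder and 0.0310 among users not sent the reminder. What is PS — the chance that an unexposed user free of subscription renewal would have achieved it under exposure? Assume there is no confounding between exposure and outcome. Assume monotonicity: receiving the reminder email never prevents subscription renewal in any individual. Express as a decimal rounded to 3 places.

PS ≈ 0.143

Let p₁ = 0.17, p₀ = 0.031.
Under exogeneity and monotonicity, PS = (p₁ − p₀) / (1 − p₀).
PS = (0.17 − 0.031) / (1 − 0.031) = 0.139 / 0.969 ≈ 0.1434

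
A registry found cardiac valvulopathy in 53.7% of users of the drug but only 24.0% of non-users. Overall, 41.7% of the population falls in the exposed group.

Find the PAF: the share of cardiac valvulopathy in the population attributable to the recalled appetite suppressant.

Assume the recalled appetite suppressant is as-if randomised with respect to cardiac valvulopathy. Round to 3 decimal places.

PAF ≈ 0.340

p₁ = 0.537, p₀ = 0.24.
Overall risk P(Y=1) = π·p₁ + (1−π)·p₀ = 0.417×0.537 + 0.583×0.24 = 0.36385.
Under exogeneity, PAF = [P(Y=1) − p₀] / P(Y=1).
PAF = (0.36385 − 0.24) / 0.36385 ≈ 0.3404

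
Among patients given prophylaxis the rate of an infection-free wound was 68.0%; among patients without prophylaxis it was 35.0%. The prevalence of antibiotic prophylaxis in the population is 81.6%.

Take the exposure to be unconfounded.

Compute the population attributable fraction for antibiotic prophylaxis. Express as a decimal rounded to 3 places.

PAF ≈ 0.435

p₁ = 0.68, p₀ = 0.35.
Overall risk P(Y=1) = π·p₁ + (1−π)·p₀ = 0.816×0.68 + 0.184×0.35 = 0.61928.
Under exogeneity, PAF = [P(Y=1) − p₀] / P(Y=1).
PAF = (0.61928 − 0.35) / 0.61928 ≈ 0.4348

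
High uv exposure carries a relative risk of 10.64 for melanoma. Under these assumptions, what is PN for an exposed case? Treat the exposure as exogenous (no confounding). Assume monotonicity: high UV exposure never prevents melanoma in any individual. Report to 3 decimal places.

Under exogeneity and monotonicity, PN = (RR − 1) / RR = 1 − 1/RR.
PN = (10.64 − 1) / 10.64 = 9.64 / 10.64 ≈ 0.9060

PN ≈ 0.906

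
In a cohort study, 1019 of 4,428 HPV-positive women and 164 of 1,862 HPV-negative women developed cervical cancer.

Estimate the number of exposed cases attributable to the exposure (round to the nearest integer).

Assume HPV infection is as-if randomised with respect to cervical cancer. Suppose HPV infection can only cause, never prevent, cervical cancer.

p₁ = P(outcome | exposed) = 1019/4428 = 0.23013
p₀ = P(outcome | unexposed) = 164/1862 = 0.088077
PN = (p₁ − p₀)/p₁ = (0.23013 − 0.088077) / 0.23013 ≈ 0.61727.
Attributable cases ≈ PN × (exposed cases) = 0.61727 × 1019 ≈ 628.99.

about 629 cases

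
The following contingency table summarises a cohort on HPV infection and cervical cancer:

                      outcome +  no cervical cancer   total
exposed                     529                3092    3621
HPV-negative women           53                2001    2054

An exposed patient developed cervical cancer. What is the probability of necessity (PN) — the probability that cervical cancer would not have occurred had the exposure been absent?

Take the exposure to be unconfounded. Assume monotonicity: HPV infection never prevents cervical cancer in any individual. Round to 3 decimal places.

p₁ = P(outcome | exposed) = 529/3621 = 0.14609
p₀ = P(outcome | unexposed) = 53/2054 = 0.025803
Under exogeneity and monotonicity, PN = (p₁ − p₀)/p₁.
PN = (0.14609 − 0.025803) / 0.14609 ≈ 0.8234

PN ≈ 0.823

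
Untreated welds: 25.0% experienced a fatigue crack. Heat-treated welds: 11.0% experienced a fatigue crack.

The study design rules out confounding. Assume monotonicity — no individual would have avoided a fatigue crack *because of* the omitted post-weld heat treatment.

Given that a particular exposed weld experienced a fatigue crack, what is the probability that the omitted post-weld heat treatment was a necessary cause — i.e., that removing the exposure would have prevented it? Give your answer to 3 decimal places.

p₁ = 0.25, p₀ = 0.11.
Under exogeneity and monotonicity, PN = (p₁ − p₀) / p₁.
PN = (0.25 − 0.11) / 0.25 = 0.14 / 0.25 ≈ 0.5600

PN ≈ 0.560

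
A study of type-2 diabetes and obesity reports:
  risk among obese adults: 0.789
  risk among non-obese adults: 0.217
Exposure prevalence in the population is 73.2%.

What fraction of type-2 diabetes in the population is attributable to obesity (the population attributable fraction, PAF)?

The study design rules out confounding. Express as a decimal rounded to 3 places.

Let p₁ = 0.789, p₀ = 0.217.
Overall risk P(Y=1) = π·p₁ + (1−π)·p₀ = 0.732×0.789 + 0.268×0.217 = 0.6357.
Under exogeneity, PAF = [P(Y=1) − p₀] / P(Y=1).
PAF = (0.6357 − 0.217) / 0.6357 ≈ 0.6586

PAF ≈ 0.659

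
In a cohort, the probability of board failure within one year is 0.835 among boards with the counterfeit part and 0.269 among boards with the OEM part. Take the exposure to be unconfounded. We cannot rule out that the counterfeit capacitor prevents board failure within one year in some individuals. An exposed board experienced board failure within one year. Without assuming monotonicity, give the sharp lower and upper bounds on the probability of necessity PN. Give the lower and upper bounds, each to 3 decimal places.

0.678 ≤ PN ≤ 0.875

Let p₁ = 0.835, p₀ = 0.269.
Under exogeneity alone the bounds on PN are max{0,(p₁−p₀)/p₁} ≤ PN ≤ min{1,(1−p₀)/p₁}.
  lower = (p₁ − p₀)/p₁ = 0.566 / 0.835 ≈ 0.6778
  upper = min{1, (1 − p₀)/p₁} = 0.731 / 0.835 ≈ 0.8754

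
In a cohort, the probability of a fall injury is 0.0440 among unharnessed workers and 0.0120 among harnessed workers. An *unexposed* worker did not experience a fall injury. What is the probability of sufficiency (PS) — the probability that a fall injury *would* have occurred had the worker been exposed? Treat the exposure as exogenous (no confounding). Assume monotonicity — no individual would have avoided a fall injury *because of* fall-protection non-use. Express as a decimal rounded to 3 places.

PS ≈ 0.032

Let p₁ = 0.044, p₀ = 0.012.
Under exogeneity and monotonicity, PS = (p₁ − p₀) / (1 − p₀).
PS = (0.044 − 0.012) / (1 − 0.012) = 0.032 / 0.988 ≈ 0.0324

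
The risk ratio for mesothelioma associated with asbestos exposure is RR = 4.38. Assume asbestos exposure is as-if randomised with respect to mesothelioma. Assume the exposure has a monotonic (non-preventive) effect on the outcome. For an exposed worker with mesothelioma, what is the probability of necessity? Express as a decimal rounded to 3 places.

PN ≈ 0.772

Under exogeneity and monotonicity, PN = (RR − 1) / RR = 1 − 1/RR.
PN = (4.38 − 1) / 4.38 = 3.38 / 4.38 ≈ 0.7717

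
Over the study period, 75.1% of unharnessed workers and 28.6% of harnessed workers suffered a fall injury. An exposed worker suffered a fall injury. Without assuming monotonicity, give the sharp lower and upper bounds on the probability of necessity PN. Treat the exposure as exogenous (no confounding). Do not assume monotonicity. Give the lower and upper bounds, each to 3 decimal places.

0.619 ≤ PN ≤ 0.951

p₁ = 0.751, p₀ = 0.286.
Under exogeneity alone the bounds on PN are max{0,(p₁−p₀)/p₁} ≤ PN ≤ min{1,(1−p₀)/p₁}.
  lower = (p₁ − p₀)/p₁ = 0.465 / 0.751 ≈ 0.6192
  upper = min{1, (1 − p₀)/p₁} = 0.714 / 0.751 ≈ 0.9507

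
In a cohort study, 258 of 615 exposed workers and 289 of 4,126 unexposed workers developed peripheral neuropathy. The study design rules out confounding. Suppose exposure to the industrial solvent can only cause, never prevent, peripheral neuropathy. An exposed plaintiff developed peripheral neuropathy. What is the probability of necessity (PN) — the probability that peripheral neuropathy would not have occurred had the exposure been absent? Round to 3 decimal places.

p₁ = P(outcome | exposed) = 258/615 = 0.41951
p₀ = P(outcome | unexposed) = 289/4126 = 0.070044
Under exogeneity and monotonicity, PN = (p₁ − p₀) / p₁.
PN = (0.41951 − 0.070044) / 0.41951 = 0.34947 / 0.41951 ≈ 0.8330

PN ≈ 0.833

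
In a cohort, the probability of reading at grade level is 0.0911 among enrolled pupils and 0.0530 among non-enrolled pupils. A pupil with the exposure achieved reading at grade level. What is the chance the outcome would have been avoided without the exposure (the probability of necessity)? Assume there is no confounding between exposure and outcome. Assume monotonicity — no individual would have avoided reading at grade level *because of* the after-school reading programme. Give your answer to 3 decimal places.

Let p₁ = 0.0911, p₀ = 0.053.
Under exogeneity and monotonicity, PN = (p₁ − p₀) / p₁.
PN = (0.0911 − 0.053) / 0.0911 = 0.0381 / 0.0911 ≈ 0.4182

PN ≈ 0.418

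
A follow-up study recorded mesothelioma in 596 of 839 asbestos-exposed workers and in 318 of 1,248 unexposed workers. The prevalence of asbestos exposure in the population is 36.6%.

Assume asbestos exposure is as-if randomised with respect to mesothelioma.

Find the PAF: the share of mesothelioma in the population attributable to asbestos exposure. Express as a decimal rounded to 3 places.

p₁ = P(outcome | exposed) = 596/839 = 0.71037
p₀ = P(outcome | unexposed) = 318/1248 = 0.25481
Overall risk P(Y=1) = π·p₁ + (1−π)·p₀ = 0.366×0.71037 + 0.634×0.25481 = 0.42154.
Under exogeneity, PAF = [P(Y=1) − p₀] / P(Y=1).
PAF = (0.42154 − 0.25481) / 0.42154 ≈ 0.3955

PAF ≈ 0.396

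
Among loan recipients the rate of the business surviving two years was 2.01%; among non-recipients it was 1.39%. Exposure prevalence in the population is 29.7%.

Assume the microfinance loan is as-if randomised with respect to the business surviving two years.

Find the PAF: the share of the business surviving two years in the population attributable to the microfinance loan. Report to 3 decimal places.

p₁ = 0.0201, p₀ = 0.0139.
Overall risk P(Y=1) = π·p₁ + (1−π)·p₀ = 0.297×0.0201 + 0.703×0.0139 = 0.015741.
Under exogeneity, PAF = [P(Y=1) − p₀] / P(Y=1).
PAF = (0.015741 − 0.0139) / 0.015741 ≈ 0.1170

PAF ≈ 0.117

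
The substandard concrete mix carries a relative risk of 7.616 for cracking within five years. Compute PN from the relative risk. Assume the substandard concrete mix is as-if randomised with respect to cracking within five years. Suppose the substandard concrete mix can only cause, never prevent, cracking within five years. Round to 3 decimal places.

PN ≈ 0.869

Under exogeneity and monotonicity, PN = (RR − 1) / RR = 1 − 1/RR.
PN = (7.616 − 1) / 7.616 = 6.616 / 7.616 ≈ 0.8687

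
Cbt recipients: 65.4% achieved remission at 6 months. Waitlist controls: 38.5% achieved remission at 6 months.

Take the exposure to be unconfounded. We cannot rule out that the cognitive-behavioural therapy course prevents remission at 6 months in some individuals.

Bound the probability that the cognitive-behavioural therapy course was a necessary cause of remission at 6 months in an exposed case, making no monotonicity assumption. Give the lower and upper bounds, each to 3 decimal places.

p₁ = 0.654, p₀ = 0.385.
Under exogeneity alone the bounds on PN are max{0,(p₁−p₀)/p₁} ≤ PN ≤ min{1,(1−p₀)/p₁}.
  lower = (p₁ − p₀)/p₁ = 0.269 / 0.654 ≈ 0.4113
  upper = min{1, (1 − p₀)/p₁} = 0.615 / 0.654 ≈ 0.9404

0.411 ≤ PN ≤ 0.940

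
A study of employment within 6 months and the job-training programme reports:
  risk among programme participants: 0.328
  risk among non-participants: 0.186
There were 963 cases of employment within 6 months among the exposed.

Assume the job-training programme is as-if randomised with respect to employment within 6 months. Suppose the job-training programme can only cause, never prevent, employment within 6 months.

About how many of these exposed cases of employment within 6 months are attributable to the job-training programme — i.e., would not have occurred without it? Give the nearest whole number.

Let p₁ = 0.328, p₀ = 0.186.
PN = (p₁ − p₀)/p₁ = (0.328 − 0.186) / 0.328 ≈ 0.43293.
Attributable cases ≈ PN × (exposed cases) = 0.43293 × 963 ≈ 416.91.

about 417 cases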